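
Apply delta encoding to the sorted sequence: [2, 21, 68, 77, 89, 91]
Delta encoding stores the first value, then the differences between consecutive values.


First value: 2
Deltas:
  21 - 2 = 19
  68 - 21 = 47
  77 - 68 = 9
  89 - 77 = 12
  91 - 89 = 2


Delta encoded: [2, 19, 47, 9, 12, 2]


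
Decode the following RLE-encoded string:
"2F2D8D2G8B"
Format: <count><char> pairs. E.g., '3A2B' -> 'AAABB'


Expanding each <count><char> pair:
  2F -> 'FF'
  2D -> 'DD'
  8D -> 'DDDDDDDD'
  2G -> 'GG'
  8B -> 'BBBBBBBB'

Decoded = FFDDDDDDDDDDGGBBBBBBBB


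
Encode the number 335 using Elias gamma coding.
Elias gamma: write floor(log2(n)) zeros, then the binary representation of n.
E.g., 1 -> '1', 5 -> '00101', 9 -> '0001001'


num_bits = floor(log2(335)) + 1 = 9
leading_zeros = num_bits - 1 = 8
binary(335) = 101001111

Elias gamma(335) = '00000000' + '101001111' = 00000000101001111 (17 bits)


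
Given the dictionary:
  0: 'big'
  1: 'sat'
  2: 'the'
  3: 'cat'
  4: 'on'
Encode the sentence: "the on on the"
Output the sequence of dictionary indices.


Look up each word in the dictionary:
  'the' -> 2
  'on' -> 4
  'on' -> 4
  'the' -> 2

Encoded: [2, 4, 4, 2]


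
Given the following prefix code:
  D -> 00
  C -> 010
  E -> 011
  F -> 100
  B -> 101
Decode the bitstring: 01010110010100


Decoding step by step:
Bits 010 -> C
Bits 101 -> B
Bits 100 -> F
Bits 101 -> B
Bits 00 -> D


Decoded message: CBFBD


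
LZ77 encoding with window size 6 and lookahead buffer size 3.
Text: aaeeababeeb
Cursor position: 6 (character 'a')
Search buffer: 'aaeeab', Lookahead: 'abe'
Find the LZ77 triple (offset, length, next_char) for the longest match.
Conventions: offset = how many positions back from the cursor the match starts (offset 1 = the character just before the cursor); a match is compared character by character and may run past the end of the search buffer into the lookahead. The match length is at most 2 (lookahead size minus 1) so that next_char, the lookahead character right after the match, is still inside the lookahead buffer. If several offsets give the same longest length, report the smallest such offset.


Try each offset into the search buffer:
  offset=1 (pos 5, char 'b'): match length 0
  offset=2 (pos 4, char 'a'): match length 2
  offset=3 (pos 3, char 'e'): match length 0
  offset=4 (pos 2, char 'e'): match length 0
  offset=5 (pos 1, char 'a'): match length 1
  offset=6 (pos 0, char 'a'): match length 1
Longest match has length 2 at offset 2.
next_char = character at position 6 + 2 = 8 -> 'e'

Best match: offset=2, length=2 (matching 'ab' starting at position 4)
LZ77 triple: (2, 2, 'e')


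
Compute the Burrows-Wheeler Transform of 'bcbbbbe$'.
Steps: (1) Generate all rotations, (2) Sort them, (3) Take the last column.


Rotations (sorted):
  0: $bcbbbbe -> last char: e
  1: bbbbe$bc -> last char: c
  2: bbbe$bcb -> last char: b
  3: bbe$bcbb -> last char: b
  4: bcbbbbe$ -> last char: $
  5: be$bcbbb -> last char: b
  6: cbbbbe$b -> last char: b
  7: e$bcbbbb -> last char: b


BWT = ecbb$bbb


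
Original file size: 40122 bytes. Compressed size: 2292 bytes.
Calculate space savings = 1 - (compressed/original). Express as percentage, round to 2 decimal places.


ratio = compressed/original = 2292/40122 = 0.057126
savings = 1 - ratio = 1 - 0.057126 = 0.942874
as a percentage: 0.942874 * 100 = 94.29%

Space savings = 1 - 2292/40122 = 94.29%


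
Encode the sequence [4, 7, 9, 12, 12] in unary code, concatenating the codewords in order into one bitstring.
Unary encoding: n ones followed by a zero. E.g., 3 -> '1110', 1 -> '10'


Encode each number as n ones followed by a terminating 0:
  4 -> 11110 (5 bits)
  7 -> 11111110 (8 bits)
  9 -> 1111111110 (10 bits)
  12 -> 1111111111110 (13 bits)
  12 -> 1111111111110 (13 bits)
Total length = 5 + 8 + 10 + 13 + 13 = 49 bits.

Unary([4, 7, 9, 12, 12]) = 1111011111110111111111011111111111101111111111110 (49 bits)


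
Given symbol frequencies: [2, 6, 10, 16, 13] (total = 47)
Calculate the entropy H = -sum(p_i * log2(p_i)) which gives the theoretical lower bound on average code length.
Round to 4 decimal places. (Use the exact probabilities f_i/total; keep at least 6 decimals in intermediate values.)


Per-symbol terms -p_i * log2(p_i) with p_i = f_i/47:
  p = 2/47 = 0.042553: log2(p) = -4.554589, -p*log2(p) = 0.193812
  p = 6/47 = 0.127660: log2(p) = -2.969626, -p*log2(p) = 0.379101
  p = 10/47 = 0.212766: log2(p) = -2.232661, -p*log2(p) = 0.475034
  p = 16/47 = 0.340426: log2(p) = -1.554589, -p*log2(p) = 0.529222
  p = 13/47 = 0.276596: log2(p) = -1.854149, -p*log2(p) = 0.512850
H = 0.193812 + 0.379101 + 0.475034 + 0.529222 + 0.512850 = 2.090019

H = 2.09 bits/symbol


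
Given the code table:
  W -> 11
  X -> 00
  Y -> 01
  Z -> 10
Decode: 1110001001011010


Decoding:
11 -> W
10 -> Z
00 -> X
10 -> Z
01 -> Y
01 -> Y
10 -> Z
10 -> Z


Result: WZXZYYZZ


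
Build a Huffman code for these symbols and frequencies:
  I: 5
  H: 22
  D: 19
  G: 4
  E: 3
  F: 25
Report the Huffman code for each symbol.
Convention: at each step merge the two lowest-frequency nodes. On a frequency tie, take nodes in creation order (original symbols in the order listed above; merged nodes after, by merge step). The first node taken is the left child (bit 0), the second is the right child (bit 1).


Huffman tree construction:
Step 1: Merge E(3) + G(4) = 7
Step 2: Merge I(5) + (E+G)(7) = 12
Step 3: Merge (I+(E+G))(12) + D(19) = 31
Step 4: Merge H(22) + F(25) = 47
Step 5: Merge ((I+(E+G))+D)(31) + (H+F)(47) = 78
Read each symbol's code off the tree from the root (left child = 0, right child = 1).

Codes:
  I: 000 (length 3)
  H: 10 (length 2)
  D: 01 (length 2)
  G: 0011 (length 4)
  E: 0010 (length 4)
  F: 11 (length 2)
Average code length: 175/78 = 2.2436 bits/symbol


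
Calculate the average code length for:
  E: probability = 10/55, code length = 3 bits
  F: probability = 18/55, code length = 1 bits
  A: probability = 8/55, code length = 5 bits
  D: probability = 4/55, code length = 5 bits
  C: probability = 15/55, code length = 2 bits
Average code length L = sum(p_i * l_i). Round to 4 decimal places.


Weighted contributions p_i * l_i:
  E: (10/55) * 3 = 30/55
  F: (18/55) * 1 = 18/55
  A: (8/55) * 5 = 40/55
  D: (4/55) * 5 = 20/55
  C: (15/55) * 2 = 30/55
Sum = (30 + 18 + 40 + 20 + 30)/55 = 138/55

L = 138/55 = 2.5091 bits/symbol


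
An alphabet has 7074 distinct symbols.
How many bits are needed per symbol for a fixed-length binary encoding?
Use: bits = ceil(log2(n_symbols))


log2(7074) = 12.7883
Bracket: 2^12 = 4096 < 7074 <= 2^13 = 8192
So ceil(log2(7074)) = 13

bits = ceil(log2(7074)) = ceil(12.7883) = 13 bits


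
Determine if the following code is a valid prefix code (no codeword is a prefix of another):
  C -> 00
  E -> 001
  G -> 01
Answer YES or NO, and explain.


Checking each pair (does one codeword prefix another?):
  C='00' vs E='001': prefix -- VIOLATION

NO -- this is NOT a valid prefix code. C (00) is a prefix of E (001).


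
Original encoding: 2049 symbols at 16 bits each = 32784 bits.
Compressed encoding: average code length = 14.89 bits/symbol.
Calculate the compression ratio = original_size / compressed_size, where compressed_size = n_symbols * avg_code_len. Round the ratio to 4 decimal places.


original_size = n_symbols * orig_bits = 2049 * 16 = 32784 bits
compressed_size = n_symbols * avg_code_len = 2049 * 14.89 = 30509.61 bits
ratio = original_size / compressed_size = 32784 / 30509.61 = 1.0745

Compression ratio = 1.0745


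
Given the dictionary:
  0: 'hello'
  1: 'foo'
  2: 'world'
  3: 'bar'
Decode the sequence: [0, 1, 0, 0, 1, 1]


Look up each index in the dictionary:
  0 -> 'hello'
  1 -> 'foo'
  0 -> 'hello'
  0 -> 'hello'
  1 -> 'foo'
  1 -> 'foo'

Decoded: "hello foo hello hello foo foo"


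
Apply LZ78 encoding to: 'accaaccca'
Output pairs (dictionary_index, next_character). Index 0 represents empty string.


LZ78 encoding steps:
Dictionary: {0: ''}
Step 1: w='' (idx 0), next='a' -> output (0, 'a'), add 'a' as idx 1
Step 2: w='' (idx 0), next='c' -> output (0, 'c'), add 'c' as idx 2
Step 3: w='c' (idx 2), next='a' -> output (2, 'a'), add 'ca' as idx 3
Step 4: w='a' (idx 1), next='c' -> output (1, 'c'), add 'ac' as idx 4
Step 5: w='c' (idx 2), next='c' -> output (2, 'c'), add 'cc' as idx 5
Step 6: w='a' (idx 1), end of input -> output (1, '')


Encoded: [(0, 'a'), (0, 'c'), (2, 'a'), (1, 'c'), (2, 'c'), (1, '')]


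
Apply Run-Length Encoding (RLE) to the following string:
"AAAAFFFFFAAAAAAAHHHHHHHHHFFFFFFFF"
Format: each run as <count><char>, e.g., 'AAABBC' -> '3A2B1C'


Scanning runs left to right:
  i=0: run of 'A' x 4 -> '4A'
  i=4: run of 'F' x 5 -> '5F'
  i=9: run of 'A' x 7 -> '7A'
  i=16: run of 'H' x 9 -> '9H'
  i=25: run of 'F' x 8 -> '8F'

RLE = 4A5F7A9H8F


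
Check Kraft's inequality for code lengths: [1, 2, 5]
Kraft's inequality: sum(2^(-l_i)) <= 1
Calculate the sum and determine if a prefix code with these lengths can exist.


Sum = 2^(-1) + 2^(-2) + 2^(-5)
    = 0.5 + 0.25 + 0.03125
    = 25/32 = 0.78125
Since 0.78125 <= 1, Kraft's inequality IS satisfied.
A prefix code with these lengths CAN exist.

Kraft sum = 0.78125. Satisfied.


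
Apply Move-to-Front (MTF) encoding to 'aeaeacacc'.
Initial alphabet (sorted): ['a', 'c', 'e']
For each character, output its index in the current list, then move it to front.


MTF encoding:
'a': index 0 in ['a', 'c', 'e'] -> ['a', 'c', 'e']
'e': index 2 in ['a', 'c', 'e'] -> ['e', 'a', 'c']
'a': index 1 in ['e', 'a', 'c'] -> ['a', 'e', 'c']
'e': index 1 in ['a', 'e', 'c'] -> ['e', 'a', 'c']
'a': index 1 in ['e', 'a', 'c'] -> ['a', 'e', 'c']
'c': index 2 in ['a', 'e', 'c'] -> ['c', 'a', 'e']
'a': index 1 in ['c', 'a', 'e'] -> ['a', 'c', 'e']
'c': index 1 in ['a', 'c', 'e'] -> ['c', 'a', 'e']
'c': index 0 in ['c', 'a', 'e'] -> ['c', 'a', 'e']


Output: [0, 2, 1, 1, 1, 2, 1, 1, 0]


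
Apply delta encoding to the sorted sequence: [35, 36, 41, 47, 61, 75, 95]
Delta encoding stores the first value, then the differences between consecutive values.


First value: 35
Deltas:
  36 - 35 = 1
  41 - 36 = 5
  47 - 41 = 6
  61 - 47 = 14
  75 - 61 = 14
  95 - 75 = 20


Delta encoded: [35, 1, 5, 6, 14, 14, 20]


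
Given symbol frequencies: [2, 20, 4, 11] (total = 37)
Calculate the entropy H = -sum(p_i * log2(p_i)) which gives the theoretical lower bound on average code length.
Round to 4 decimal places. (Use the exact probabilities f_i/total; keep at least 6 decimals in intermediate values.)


Per-symbol terms -p_i * log2(p_i) with p_i = f_i/37:
  p = 2/37 = 0.054054: log2(p) = -4.209453, -p*log2(p) = 0.227538
  p = 20/37 = 0.540541: log2(p) = -0.887525, -p*log2(p) = 0.479743
  p = 4/37 = 0.108108: log2(p) = -3.209453, -p*log2(p) = 0.346968
  p = 11/37 = 0.297297: log2(p) = -1.750022, -p*log2(p) = 0.520277
H = 0.227538 + 0.479743 + 0.346968 + 0.520277 = 1.574526

H = 1.5745 bits/symbol


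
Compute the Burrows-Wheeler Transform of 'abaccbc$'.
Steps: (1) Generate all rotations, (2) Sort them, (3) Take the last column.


Rotations (sorted):
  0: $abaccbc -> last char: c
  1: abaccbc$ -> last char: $
  2: accbc$ab -> last char: b
  3: baccbc$a -> last char: a
  4: bc$abacc -> last char: c
  5: c$abaccb -> last char: b
  6: cbc$abac -> last char: c
  7: ccbc$aba -> last char: a


BWT = c$bacbca


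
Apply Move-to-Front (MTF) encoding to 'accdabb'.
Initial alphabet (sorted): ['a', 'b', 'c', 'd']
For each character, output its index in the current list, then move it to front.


MTF encoding:
'a': index 0 in ['a', 'b', 'c', 'd'] -> ['a', 'b', 'c', 'd']
'c': index 2 in ['a', 'b', 'c', 'd'] -> ['c', 'a', 'b', 'd']
'c': index 0 in ['c', 'a', 'b', 'd'] -> ['c', 'a', 'b', 'd']
'd': index 3 in ['c', 'a', 'b', 'd'] -> ['d', 'c', 'a', 'b']
'a': index 2 in ['d', 'c', 'a', 'b'] -> ['a', 'd', 'c', 'b']
'b': index 3 in ['a', 'd', 'c', 'b'] -> ['b', 'a', 'd', 'c']
'b': index 0 in ['b', 'a', 'd', 'c'] -> ['b', 'a', 'd', 'c']


Output: [0, 2, 0, 3, 2, 3, 0]


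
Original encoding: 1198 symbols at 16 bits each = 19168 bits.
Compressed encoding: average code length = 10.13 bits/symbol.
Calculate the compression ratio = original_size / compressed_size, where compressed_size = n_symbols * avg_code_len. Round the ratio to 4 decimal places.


original_size = n_symbols * orig_bits = 1198 * 16 = 19168 bits
compressed_size = n_symbols * avg_code_len = 1198 * 10.13 = 12135.74 bits
ratio = original_size / compressed_size = 19168 / 12135.74 = 1.5795

Compression ratio = 1.5795


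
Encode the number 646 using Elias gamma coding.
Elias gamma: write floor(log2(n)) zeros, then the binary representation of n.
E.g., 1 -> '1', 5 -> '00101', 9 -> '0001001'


num_bits = floor(log2(646)) + 1 = 10
leading_zeros = num_bits - 1 = 9
binary(646) = 1010000110

Elias gamma(646) = '000000000' + '1010000110' = 0000000001010000110 (19 bits)


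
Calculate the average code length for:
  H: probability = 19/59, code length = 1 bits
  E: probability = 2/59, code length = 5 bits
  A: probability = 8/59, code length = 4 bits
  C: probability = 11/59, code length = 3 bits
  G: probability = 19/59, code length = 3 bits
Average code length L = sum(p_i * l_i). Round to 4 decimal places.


Weighted contributions p_i * l_i:
  H: (19/59) * 1 = 19/59
  E: (2/59) * 5 = 10/59
  A: (8/59) * 4 = 32/59
  C: (11/59) * 3 = 33/59
  G: (19/59) * 3 = 57/59
Sum = (19 + 10 + 32 + 33 + 57)/59 = 151/59

L = 151/59 = 2.5593 bits/symbol


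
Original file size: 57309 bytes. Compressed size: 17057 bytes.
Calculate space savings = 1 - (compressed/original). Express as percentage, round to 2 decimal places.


ratio = compressed/original = 17057/57309 = 0.297632
savings = 1 - ratio = 1 - 0.297632 = 0.702368
as a percentage: 0.702368 * 100 = 70.24%

Space savings = 1 - 17057/57309 = 70.24%


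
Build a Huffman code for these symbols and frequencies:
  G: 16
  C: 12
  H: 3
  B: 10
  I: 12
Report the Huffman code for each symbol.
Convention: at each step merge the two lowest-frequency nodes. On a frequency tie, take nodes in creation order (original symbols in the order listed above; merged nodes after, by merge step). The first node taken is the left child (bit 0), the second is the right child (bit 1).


Huffman tree construction:
Step 1: Merge H(3) + B(10) = 13
Step 2: Merge C(12) + I(12) = 24
Step 3: Merge (H+B)(13) + G(16) = 29
Step 4: Merge (C+I)(24) + ((H+B)+G)(29) = 53
Read each symbol's code off the tree from the root (left child = 0, right child = 1).

Codes:
  G: 11 (length 2)
  C: 00 (length 2)
  H: 100 (length 3)
  B: 101 (length 3)
  I: 01 (length 2)
Average code length: 119/53 = 2.2453 bits/symbol


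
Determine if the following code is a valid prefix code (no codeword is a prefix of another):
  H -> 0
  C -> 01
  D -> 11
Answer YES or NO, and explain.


Checking each pair (does one codeword prefix another?):
  H='0' vs C='01': prefix -- VIOLATION

NO -- this is NOT a valid prefix code. H (0) is a prefix of C (01).


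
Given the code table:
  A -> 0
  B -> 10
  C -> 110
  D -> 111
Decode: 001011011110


Decoding:
0 -> A
0 -> A
10 -> B
110 -> C
111 -> D
10 -> B


Result: AABCDB


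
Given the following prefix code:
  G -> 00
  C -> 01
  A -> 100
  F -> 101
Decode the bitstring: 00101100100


Decoding step by step:
Bits 00 -> G
Bits 101 -> F
Bits 100 -> A
Bits 100 -> A


Decoded message: GFAA


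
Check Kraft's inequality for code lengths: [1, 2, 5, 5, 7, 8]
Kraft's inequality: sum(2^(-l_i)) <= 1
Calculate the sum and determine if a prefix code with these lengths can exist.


Sum = 2^(-1) + 2^(-2) + 2^(-5) + 2^(-5) + 2^(-7) + 2^(-8)
    = 0.5 + 0.25 + 0.03125 + 0.03125 + 0.0078125 + 0.00390625
    = 211/256 = 0.82421875
Since 0.82421875 <= 1, Kraft's inequality IS satisfied.
A prefix code with these lengths CAN exist.

Kraft sum = 0.82421875. Satisfied.


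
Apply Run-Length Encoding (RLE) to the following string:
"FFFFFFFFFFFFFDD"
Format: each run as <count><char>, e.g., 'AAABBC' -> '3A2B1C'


Scanning runs left to right:
  i=0: run of 'F' x 13 -> '13F'
  i=13: run of 'D' x 2 -> '2D'

RLE = 13F2D


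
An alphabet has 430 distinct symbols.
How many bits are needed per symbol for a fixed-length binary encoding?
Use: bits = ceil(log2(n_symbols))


log2(430) = 8.7482
Bracket: 2^8 = 256 < 430 <= 2^9 = 512
So ceil(log2(430)) = 9

bits = ceil(log2(430)) = ceil(8.7482) = 9 bits


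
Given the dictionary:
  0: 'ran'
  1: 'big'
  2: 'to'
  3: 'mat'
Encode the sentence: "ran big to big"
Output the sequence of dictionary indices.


Look up each word in the dictionary:
  'ran' -> 0
  'big' -> 1
  'to' -> 2
  'big' -> 1

Encoded: [0, 1, 2, 1]


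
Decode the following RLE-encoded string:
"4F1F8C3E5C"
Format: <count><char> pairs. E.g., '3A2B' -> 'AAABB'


Expanding each <count><char> pair:
  4F -> 'FFFF'
  1F -> 'F'
  8C -> 'CCCCCCCC'
  3E -> 'EEE'
  5C -> 'CCCCC'

Decoded = FFFFFCCCCCCCCEEECCCCC


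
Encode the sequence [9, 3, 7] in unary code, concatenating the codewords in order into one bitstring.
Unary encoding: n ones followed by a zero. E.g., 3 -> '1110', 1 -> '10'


Encode each number as n ones followed by a terminating 0:
  9 -> 1111111110 (10 bits)
  3 -> 1110 (4 bits)
  7 -> 11111110 (8 bits)
Total length = 10 + 4 + 8 = 22 bits.

Unary([9, 3, 7]) = 1111111110111011111110 (22 bits)


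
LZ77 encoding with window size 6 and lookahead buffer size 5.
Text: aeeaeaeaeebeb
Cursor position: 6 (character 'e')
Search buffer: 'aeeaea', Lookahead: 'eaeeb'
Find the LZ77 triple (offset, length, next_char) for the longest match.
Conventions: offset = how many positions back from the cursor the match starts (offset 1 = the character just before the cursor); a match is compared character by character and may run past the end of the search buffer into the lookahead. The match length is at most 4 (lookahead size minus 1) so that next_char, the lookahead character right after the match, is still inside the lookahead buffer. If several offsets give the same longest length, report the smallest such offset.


Try each offset into the search buffer:
  offset=1 (pos 5, char 'a'): match length 0
  offset=2 (pos 4, char 'e'): match length 3
  offset=3 (pos 3, char 'a'): match length 0
  offset=4 (pos 2, char 'e'): match length 3
  offset=5 (pos 1, char 'e'): match length 1
  offset=6 (pos 0, char 'a'): match length 0
Longest match has length 3, found at offsets 2, 4; take the smallest, offset 2.
next_char = character at position 6 + 3 = 9 -> 'e'

Best match: offset=2, length=3 (matching 'eae' starting at position 4)
LZ77 triple: (2, 3, 'e')


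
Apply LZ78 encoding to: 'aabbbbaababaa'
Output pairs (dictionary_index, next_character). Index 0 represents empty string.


LZ78 encoding steps:
Dictionary: {0: ''}
Step 1: w='' (idx 0), next='a' -> output (0, 'a'), add 'a' as idx 1
Step 2: w='a' (idx 1), next='b' -> output (1, 'b'), add 'ab' as idx 2
Step 3: w='' (idx 0), next='b' -> output (0, 'b'), add 'b' as idx 3
Step 4: w='b' (idx 3), next='b' -> output (3, 'b'), add 'bb' as idx 4
Step 5: w='a' (idx 1), next='a' -> output (1, 'a'), add 'aa' as idx 5
Step 6: w='b' (idx 3), next='a' -> output (3, 'a'), add 'ba' as idx 6
Step 7: w='ba' (idx 6), next='a' -> output (6, 'a'), add 'baa' as idx 7


Encoded: [(0, 'a'), (1, 'b'), (0, 'b'), (3, 'b'), (1, 'a'), (3, 'a'), (6, 'a')]


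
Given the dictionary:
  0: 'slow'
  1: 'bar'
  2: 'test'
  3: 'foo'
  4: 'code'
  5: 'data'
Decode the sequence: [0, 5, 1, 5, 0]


Look up each index in the dictionary:
  0 -> 'slow'
  5 -> 'data'
  1 -> 'bar'
  5 -> 'data'
  0 -> 'slow'

Decoded: "slow data bar data slow"


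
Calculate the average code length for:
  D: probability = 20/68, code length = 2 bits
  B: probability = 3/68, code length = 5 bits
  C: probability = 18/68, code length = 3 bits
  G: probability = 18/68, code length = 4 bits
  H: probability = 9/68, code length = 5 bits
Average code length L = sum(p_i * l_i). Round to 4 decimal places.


Weighted contributions p_i * l_i:
  D: (20/68) * 2 = 40/68
  B: (3/68) * 5 = 15/68
  C: (18/68) * 3 = 54/68
  G: (18/68) * 4 = 72/68
  H: (9/68) * 5 = 45/68
Sum = (40 + 15 + 54 + 72 + 45)/68 = 226/68

L = 226/68 = 3.3235 bits/symbol


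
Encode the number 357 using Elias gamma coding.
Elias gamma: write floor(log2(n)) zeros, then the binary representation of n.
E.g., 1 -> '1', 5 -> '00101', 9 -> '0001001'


num_bits = floor(log2(357)) + 1 = 9
leading_zeros = num_bits - 1 = 8
binary(357) = 101100101

Elias gamma(357) = '00000000' + '101100101' = 00000000101100101 (17 bits)


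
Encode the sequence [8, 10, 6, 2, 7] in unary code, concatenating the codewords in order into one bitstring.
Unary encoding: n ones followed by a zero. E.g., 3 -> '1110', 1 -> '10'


Encode each number as n ones followed by a terminating 0:
  8 -> 111111110 (9 bits)
  10 -> 11111111110 (11 bits)
  6 -> 1111110 (7 bits)
  2 -> 110 (3 bits)
  7 -> 11111110 (8 bits)
Total length = 9 + 11 + 7 + 3 + 8 = 38 bits.

Unary([8, 10, 6, 2, 7]) = 11111111011111111110111111011011111110 (38 bits)


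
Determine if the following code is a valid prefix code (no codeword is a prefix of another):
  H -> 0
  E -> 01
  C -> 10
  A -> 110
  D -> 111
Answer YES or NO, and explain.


Checking each pair (does one codeword prefix another?):
  H='0' vs E='01': prefix -- VIOLATION

NO -- this is NOT a valid prefix code. H (0) is a prefix of E (01).


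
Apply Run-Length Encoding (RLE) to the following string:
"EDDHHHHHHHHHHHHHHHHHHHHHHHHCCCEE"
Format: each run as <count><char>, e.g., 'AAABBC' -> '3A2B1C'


Scanning runs left to right:
  i=0: run of 'E' x 1 -> '1E'
  i=1: run of 'D' x 2 -> '2D'
  i=3: run of 'H' x 24 -> '24H'
  i=27: run of 'C' x 3 -> '3C'
  i=30: run of 'E' x 2 -> '2E'

RLE = 1E2D24H3C2E


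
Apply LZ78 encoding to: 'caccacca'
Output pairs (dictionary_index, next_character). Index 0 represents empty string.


LZ78 encoding steps:
Dictionary: {0: ''}
Step 1: w='' (idx 0), next='c' -> output (0, 'c'), add 'c' as idx 1
Step 2: w='' (idx 0), next='a' -> output (0, 'a'), add 'a' as idx 2
Step 3: w='c' (idx 1), next='c' -> output (1, 'c'), add 'cc' as idx 3
Step 4: w='a' (idx 2), next='c' -> output (2, 'c'), add 'ac' as idx 4
Step 5: w='c' (idx 1), next='a' -> output (1, 'a'), add 'ca' as idx 5


Encoded: [(0, 'c'), (0, 'a'), (1, 'c'), (2, 'c'), (1, 'a')]


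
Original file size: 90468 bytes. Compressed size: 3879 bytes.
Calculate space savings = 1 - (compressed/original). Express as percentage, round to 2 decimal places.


ratio = compressed/original = 3879/90468 = 0.042877
savings = 1 - ratio = 1 - 0.042877 = 0.957123
as a percentage: 0.957123 * 100 = 95.71%

Space savings = 1 - 3879/90468 = 95.71%


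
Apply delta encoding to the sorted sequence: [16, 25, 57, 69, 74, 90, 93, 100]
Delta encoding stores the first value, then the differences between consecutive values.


First value: 16
Deltas:
  25 - 16 = 9
  57 - 25 = 32
  69 - 57 = 12
  74 - 69 = 5
  90 - 74 = 16
  93 - 90 = 3
  100 - 93 = 7


Delta encoded: [16, 9, 32, 12, 5, 16, 3, 7]


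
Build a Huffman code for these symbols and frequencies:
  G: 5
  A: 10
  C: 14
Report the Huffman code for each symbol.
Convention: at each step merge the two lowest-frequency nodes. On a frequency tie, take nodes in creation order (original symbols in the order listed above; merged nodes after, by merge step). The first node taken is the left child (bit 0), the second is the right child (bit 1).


Huffman tree construction:
Step 1: Merge G(5) + A(10) = 15
Step 2: Merge C(14) + (G+A)(15) = 29
Read each symbol's code off the tree from the root (left child = 0, right child = 1).

Codes:
  G: 10 (length 2)
  A: 11 (length 2)
  C: 0 (length 1)
Average code length: 44/29 = 1.5172 bits/symbol


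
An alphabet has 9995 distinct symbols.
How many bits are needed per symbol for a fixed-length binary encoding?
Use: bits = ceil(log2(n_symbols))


log2(9995) = 13.287
Bracket: 2^13 = 8192 < 9995 <= 2^14 = 16384
So ceil(log2(9995)) = 14

bits = ceil(log2(9995)) = ceil(13.287) = 14 bits


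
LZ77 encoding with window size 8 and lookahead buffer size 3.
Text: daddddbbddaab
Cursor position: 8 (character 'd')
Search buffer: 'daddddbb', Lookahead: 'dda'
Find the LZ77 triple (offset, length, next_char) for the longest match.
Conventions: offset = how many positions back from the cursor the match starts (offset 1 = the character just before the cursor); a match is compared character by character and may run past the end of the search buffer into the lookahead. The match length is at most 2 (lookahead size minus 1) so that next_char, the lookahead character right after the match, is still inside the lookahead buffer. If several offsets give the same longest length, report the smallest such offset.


Try each offset into the search buffer:
  offset=1 (pos 7, char 'b'): match length 0
  offset=2 (pos 6, char 'b'): match length 0
  offset=3 (pos 5, char 'd'): match length 1
  offset=4 (pos 4, char 'd'): match length 2
  offset=5 (pos 3, char 'd'): match length 2
  offset=6 (pos 2, char 'd'): match length 2
  offset=7 (pos 1, char 'a'): match length 0
  offset=8 (pos 0, char 'd'): match length 1
Longest match has length 2, found at offsets 4, 5, 6; take the smallest, offset 4.
next_char = character at position 8 + 2 = 10 -> 'a'

Best match: offset=4, length=2 (matching 'dd' starting at position 4)
LZ77 triple: (4, 2, 'a')


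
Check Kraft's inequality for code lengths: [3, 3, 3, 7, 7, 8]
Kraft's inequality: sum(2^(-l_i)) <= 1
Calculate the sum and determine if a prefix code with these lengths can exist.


Sum = 2^(-3) + 2^(-3) + 2^(-3) + 2^(-7) + 2^(-7) + 2^(-8)
    = 0.125 + 0.125 + 0.125 + 0.0078125 + 0.0078125 + 0.00390625
    = 101/256 = 0.39453125
Since 0.39453125 <= 1, Kraft's inequality IS satisfied.
A prefix code with these lengths CAN exist.

Kraft sum = 0.39453125. Satisfied.


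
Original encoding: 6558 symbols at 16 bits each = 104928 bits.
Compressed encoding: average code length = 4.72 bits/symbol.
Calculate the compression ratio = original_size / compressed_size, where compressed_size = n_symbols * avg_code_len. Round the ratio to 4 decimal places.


original_size = n_symbols * orig_bits = 6558 * 16 = 104928 bits
compressed_size = n_symbols * avg_code_len = 6558 * 4.72 = 30953.76 bits
ratio = original_size / compressed_size = 104928 / 30953.76 = 3.3898

Compression ratio = 3.3898


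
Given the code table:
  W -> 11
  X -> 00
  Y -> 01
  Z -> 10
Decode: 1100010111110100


Decoding:
11 -> W
00 -> X
01 -> Y
01 -> Y
11 -> W
11 -> W
01 -> Y
00 -> X


Result: WXYYWWYX


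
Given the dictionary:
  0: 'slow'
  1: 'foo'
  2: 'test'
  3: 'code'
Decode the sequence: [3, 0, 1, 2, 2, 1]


Look up each index in the dictionary:
  3 -> 'code'
  0 -> 'slow'
  1 -> 'foo'
  2 -> 'test'
  2 -> 'test'
  1 -> 'foo'

Decoded: "code slow foo test test foo"


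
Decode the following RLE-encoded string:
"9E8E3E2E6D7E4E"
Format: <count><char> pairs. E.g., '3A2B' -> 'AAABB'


Expanding each <count><char> pair:
  9E -> 'EEEEEEEEE'
  8E -> 'EEEEEEEE'
  3E -> 'EEE'
  2E -> 'EE'
  6D -> 'DDDDDD'
  7E -> 'EEEEEEE'
  4E -> 'EEEE'

Decoded = EEEEEEEEEEEEEEEEEEEEEEDDDDDDEEEEEEEEEEE


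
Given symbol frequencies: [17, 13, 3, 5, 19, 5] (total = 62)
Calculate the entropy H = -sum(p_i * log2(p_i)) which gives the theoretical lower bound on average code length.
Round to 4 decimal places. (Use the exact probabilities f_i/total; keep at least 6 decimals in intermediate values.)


Per-symbol terms -p_i * log2(p_i) with p_i = f_i/62:
  p = 17/62 = 0.274194: log2(p) = -1.866733, -p*log2(p) = 0.511846
  p = 13/62 = 0.209677: log2(p) = -2.253757, -p*log2(p) = 0.472562
  p = 3/62 = 0.048387: log2(p) = -4.369234, -p*log2(p) = 0.211415
  p = 5/62 = 0.080645: log2(p) = -3.632268, -p*log2(p) = 0.292925
  p = 19/62 = 0.306452: log2(p) = -1.706269, -p*log2(p) = 0.522889
  p = 5/62 = 0.080645: log2(p) = -3.632268, -p*log2(p) = 0.292925
H = 0.511846 + 0.472562 + 0.211415 + 0.292925 + 0.522889 + 0.292925 = 2.304562

H = 2.3046 bits/symbol


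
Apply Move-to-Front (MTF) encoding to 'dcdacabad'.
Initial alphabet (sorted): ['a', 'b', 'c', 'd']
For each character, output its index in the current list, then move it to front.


MTF encoding:
'd': index 3 in ['a', 'b', 'c', 'd'] -> ['d', 'a', 'b', 'c']
'c': index 3 in ['d', 'a', 'b', 'c'] -> ['c', 'd', 'a', 'b']
'd': index 1 in ['c', 'd', 'a', 'b'] -> ['d', 'c', 'a', 'b']
'a': index 2 in ['d', 'c', 'a', 'b'] -> ['a', 'd', 'c', 'b']
'c': index 2 in ['a', 'd', 'c', 'b'] -> ['c', 'a', 'd', 'b']
'a': index 1 in ['c', 'a', 'd', 'b'] -> ['a', 'c', 'd', 'b']
'b': index 3 in ['a', 'c', 'd', 'b'] -> ['b', 'a', 'c', 'd']
'a': index 1 in ['b', 'a', 'c', 'd'] -> ['a', 'b', 'c', 'd']
'd': index 3 in ['a', 'b', 'c', 'd'] -> ['d', 'a', 'b', 'c']


Output: [3, 3, 1, 2, 2, 1, 3, 1, 3]


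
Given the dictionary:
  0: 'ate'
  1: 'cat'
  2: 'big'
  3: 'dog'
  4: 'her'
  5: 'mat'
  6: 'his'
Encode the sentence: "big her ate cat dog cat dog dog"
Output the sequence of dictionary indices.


Look up each word in the dictionary:
  'big' -> 2
  'her' -> 4
  'ate' -> 0
  'cat' -> 1
  'dog' -> 3
  'cat' -> 1
  'dog' -> 3
  'dog' -> 3

Encoded: [2, 4, 0, 1, 3, 1, 3, 3]


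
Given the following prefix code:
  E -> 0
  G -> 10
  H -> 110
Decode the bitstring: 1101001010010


Decoding step by step:
Bits 110 -> H
Bits 10 -> G
Bits 0 -> E
Bits 10 -> G
Bits 10 -> G
Bits 0 -> E
Bits 10 -> G


Decoded message: HGEGGEG


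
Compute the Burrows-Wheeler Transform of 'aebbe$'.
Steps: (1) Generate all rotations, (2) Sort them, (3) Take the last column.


Rotations (sorted):
  0: $aebbe -> last char: e
  1: aebbe$ -> last char: $
  2: bbe$ae -> last char: e
  3: be$aeb -> last char: b
  4: e$aebb -> last char: b
  5: ebbe$a -> last char: a


BWT = e$ebba


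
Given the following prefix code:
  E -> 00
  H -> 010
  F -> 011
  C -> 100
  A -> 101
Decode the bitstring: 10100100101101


Decoding step by step:
Bits 101 -> A
Bits 00 -> E
Bits 100 -> C
Bits 101 -> A
Bits 101 -> A


Decoded message: AECAA


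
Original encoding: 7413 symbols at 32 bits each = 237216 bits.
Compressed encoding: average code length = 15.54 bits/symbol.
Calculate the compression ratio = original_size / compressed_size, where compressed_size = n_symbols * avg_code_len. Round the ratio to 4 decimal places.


original_size = n_symbols * orig_bits = 7413 * 32 = 237216 bits
compressed_size = n_symbols * avg_code_len = 7413 * 15.54 = 115198.02 bits
ratio = original_size / compressed_size = 237216 / 115198.02 = 2.0592

Compression ratio = 2.0592


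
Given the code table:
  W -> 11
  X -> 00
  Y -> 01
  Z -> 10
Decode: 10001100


Decoding:
10 -> Z
00 -> X
11 -> W
00 -> X


Result: ZXWX


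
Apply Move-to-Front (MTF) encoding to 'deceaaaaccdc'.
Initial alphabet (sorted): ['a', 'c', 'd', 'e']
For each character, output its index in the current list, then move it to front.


MTF encoding:
'd': index 2 in ['a', 'c', 'd', 'e'] -> ['d', 'a', 'c', 'e']
'e': index 3 in ['d', 'a', 'c', 'e'] -> ['e', 'd', 'a', 'c']
'c': index 3 in ['e', 'd', 'a', 'c'] -> ['c', 'e', 'd', 'a']
'e': index 1 in ['c', 'e', 'd', 'a'] -> ['e', 'c', 'd', 'a']
'a': index 3 in ['e', 'c', 'd', 'a'] -> ['a', 'e', 'c', 'd']
'a': index 0 in ['a', 'e', 'c', 'd'] -> ['a', 'e', 'c', 'd']
'a': index 0 in ['a', 'e', 'c', 'd'] -> ['a', 'e', 'c', 'd']
'a': index 0 in ['a', 'e', 'c', 'd'] -> ['a', 'e', 'c', 'd']
'c': index 2 in ['a', 'e', 'c', 'd'] -> ['c', 'a', 'e', 'd']
'c': index 0 in ['c', 'a', 'e', 'd'] -> ['c', 'a', 'e', 'd']
'd': index 3 in ['c', 'a', 'e', 'd'] -> ['d', 'c', 'a', 'e']
'c': index 1 in ['d', 'c', 'a', 'e'] -> ['c', 'd', 'a', 'e']


Output: [2, 3, 3, 1, 3, 0, 0, 0, 2, 0, 3, 1]


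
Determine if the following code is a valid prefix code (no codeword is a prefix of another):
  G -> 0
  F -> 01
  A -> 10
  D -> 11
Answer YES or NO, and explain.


Checking each pair (does one codeword prefix another?):
  G='0' vs F='01': prefix -- VIOLATION

NO -- this is NOT a valid prefix code. G (0) is a prefix of F (01).


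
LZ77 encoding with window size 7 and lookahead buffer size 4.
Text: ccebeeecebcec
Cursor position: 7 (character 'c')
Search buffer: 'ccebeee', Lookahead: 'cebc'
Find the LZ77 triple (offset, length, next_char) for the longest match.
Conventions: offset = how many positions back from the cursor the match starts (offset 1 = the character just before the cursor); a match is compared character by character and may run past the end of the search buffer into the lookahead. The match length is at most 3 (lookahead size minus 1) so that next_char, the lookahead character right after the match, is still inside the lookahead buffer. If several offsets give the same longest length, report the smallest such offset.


Try each offset into the search buffer:
  offset=1 (pos 6, char 'e'): match length 0
  offset=2 (pos 5, char 'e'): match length 0
  offset=3 (pos 4, char 'e'): match length 0
  offset=4 (pos 3, char 'b'): match length 0
  offset=5 (pos 2, char 'e'): match length 0
  offset=6 (pos 1, char 'c'): match length 3
  offset=7 (pos 0, char 'c'): match length 1
Longest match has length 3 at offset 6.
next_char = character at position 7 + 3 = 10 -> 'c'

Best match: offset=6, length=3 (matching 'ceb' starting at position 1)
LZ77 triple: (6, 3, 'c')


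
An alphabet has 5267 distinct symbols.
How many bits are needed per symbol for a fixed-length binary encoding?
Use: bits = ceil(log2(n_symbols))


log2(5267) = 12.3628
Bracket: 2^12 = 4096 < 5267 <= 2^13 = 8192
So ceil(log2(5267)) = 13

bits = ceil(log2(5267)) = ceil(12.3628) = 13 bits


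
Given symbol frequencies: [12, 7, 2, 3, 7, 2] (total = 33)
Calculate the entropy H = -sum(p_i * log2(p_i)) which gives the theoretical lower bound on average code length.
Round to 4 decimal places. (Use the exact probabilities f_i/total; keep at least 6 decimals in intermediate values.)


Per-symbol terms -p_i * log2(p_i) with p_i = f_i/33:
  p = 12/33 = 0.363636: log2(p) = -1.459432, -p*log2(p) = 0.530702
  p = 7/33 = 0.212121: log2(p) = -2.237039, -p*log2(p) = 0.474523
  p = 2/33 = 0.060606: log2(p) = -4.044394, -p*log2(p) = 0.245115
  p = 3/33 = 0.090909: log2(p) = -3.459432, -p*log2(p) = 0.314494
  p = 7/33 = 0.212121: log2(p) = -2.237039, -p*log2(p) = 0.474523
  p = 2/33 = 0.060606: log2(p) = -4.044394, -p*log2(p) = 0.245115
H = 0.530702 + 0.474523 + 0.245115 + 0.314494 + 0.474523 + 0.245115 = 2.284472

H = 2.2845 bits/symbol


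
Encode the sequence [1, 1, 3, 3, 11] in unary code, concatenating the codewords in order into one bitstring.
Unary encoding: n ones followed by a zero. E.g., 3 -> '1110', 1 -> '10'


Encode each number as n ones followed by a terminating 0:
  1 -> 10 (2 bits)
  1 -> 10 (2 bits)
  3 -> 1110 (4 bits)
  3 -> 1110 (4 bits)
  11 -> 111111111110 (12 bits)
Total length = 2 + 2 + 4 + 4 + 12 = 24 bits.

Unary([1, 1, 3, 3, 11]) = 101011101110111111111110 (24 bits)


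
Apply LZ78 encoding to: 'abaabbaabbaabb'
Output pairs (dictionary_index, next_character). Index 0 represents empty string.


LZ78 encoding steps:
Dictionary: {0: ''}
Step 1: w='' (idx 0), next='a' -> output (0, 'a'), add 'a' as idx 1
Step 2: w='' (idx 0), next='b' -> output (0, 'b'), add 'b' as idx 2
Step 3: w='a' (idx 1), next='a' -> output (1, 'a'), add 'aa' as idx 3
Step 4: w='b' (idx 2), next='b' -> output (2, 'b'), add 'bb' as idx 4
Step 5: w='aa' (idx 3), next='b' -> output (3, 'b'), add 'aab' as idx 5
Step 6: w='b' (idx 2), next='a' -> output (2, 'a'), add 'ba' as idx 6
Step 7: w='a' (idx 1), next='b' -> output (1, 'b'), add 'ab' as idx 7
Step 8: w='b' (idx 2), end of input -> output (2, '')


Encoded: [(0, 'a'), (0, 'b'), (1, 'a'), (2, 'b'), (3, 'b'), (2, 'a'), (1, 'b'), (2, '')]


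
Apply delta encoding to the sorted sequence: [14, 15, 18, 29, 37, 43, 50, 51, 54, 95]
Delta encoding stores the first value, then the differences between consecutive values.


First value: 14
Deltas:
  15 - 14 = 1
  18 - 15 = 3
  29 - 18 = 11
  37 - 29 = 8
  43 - 37 = 6
  50 - 43 = 7
  51 - 50 = 1
  54 - 51 = 3
  95 - 54 = 41


Delta encoded: [14, 1, 3, 11, 8, 6, 7, 1, 3, 41]


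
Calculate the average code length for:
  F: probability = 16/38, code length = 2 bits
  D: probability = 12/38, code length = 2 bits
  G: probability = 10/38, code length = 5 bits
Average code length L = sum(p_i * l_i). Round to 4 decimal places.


Weighted contributions p_i * l_i:
  F: (16/38) * 2 = 32/38
  D: (12/38) * 2 = 24/38
  G: (10/38) * 5 = 50/38
Sum = (32 + 24 + 50)/38 = 106/38

L = 106/38 = 2.7895 bits/symbol


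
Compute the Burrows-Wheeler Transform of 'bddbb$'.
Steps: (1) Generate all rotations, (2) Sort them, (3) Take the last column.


Rotations (sorted):
  0: $bddbb -> last char: b
  1: b$bddb -> last char: b
  2: bb$bdd -> last char: d
  3: bddbb$ -> last char: $
  4: dbb$bd -> last char: d
  5: ddbb$b -> last char: b


BWT = bbd$db


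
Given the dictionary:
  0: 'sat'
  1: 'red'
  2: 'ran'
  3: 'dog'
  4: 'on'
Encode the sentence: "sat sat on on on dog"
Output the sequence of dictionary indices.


Look up each word in the dictionary:
  'sat' -> 0
  'sat' -> 0
  'on' -> 4
  'on' -> 4
  'on' -> 4
  'dog' -> 3

Encoded: [0, 0, 4, 4, 4, 3]


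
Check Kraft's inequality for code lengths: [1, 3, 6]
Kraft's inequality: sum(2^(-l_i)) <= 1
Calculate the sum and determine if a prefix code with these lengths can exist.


Sum = 2^(-1) + 2^(-3) + 2^(-6)
    = 0.5 + 0.125 + 0.015625
    = 41/64 = 0.640625
Since 0.640625 <= 1, Kraft's inequality IS satisfied.
A prefix code with these lengths CAN exist.

Kraft sum = 0.640625. Satisfied.


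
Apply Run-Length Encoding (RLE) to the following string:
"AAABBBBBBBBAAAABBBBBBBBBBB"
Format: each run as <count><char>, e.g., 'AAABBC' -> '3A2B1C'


Scanning runs left to right:
  i=0: run of 'A' x 3 -> '3A'
  i=3: run of 'B' x 8 -> '8B'
  i=11: run of 'A' x 4 -> '4A'
  i=15: run of 'B' x 11 -> '11B'

RLE = 3A8B4A11B


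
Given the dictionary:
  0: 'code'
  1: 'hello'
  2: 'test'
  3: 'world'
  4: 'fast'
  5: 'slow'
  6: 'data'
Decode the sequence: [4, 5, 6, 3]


Look up each index in the dictionary:
  4 -> 'fast'
  5 -> 'slow'
  6 -> 'data'
  3 -> 'world'

Decoded: "fast slow data world"


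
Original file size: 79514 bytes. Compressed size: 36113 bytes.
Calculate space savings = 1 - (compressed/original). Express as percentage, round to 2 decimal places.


ratio = compressed/original = 36113/79514 = 0.454172
savings = 1 - ratio = 1 - 0.454172 = 0.545828
as a percentage: 0.545828 * 100 = 54.58%

Space savings = 1 - 36113/79514 = 54.58%


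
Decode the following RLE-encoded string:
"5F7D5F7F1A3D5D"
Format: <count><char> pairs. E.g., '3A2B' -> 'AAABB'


Expanding each <count><char> pair:
  5F -> 'FFFFF'
  7D -> 'DDDDDDD'
  5F -> 'FFFFF'
  7F -> 'FFFFFFF'
  1A -> 'A'
  3D -> 'DDD'
  5D -> 'DDDDD'

Decoded = FFFFFDDDDDDDFFFFFFFFFFFFADDDDDDDD


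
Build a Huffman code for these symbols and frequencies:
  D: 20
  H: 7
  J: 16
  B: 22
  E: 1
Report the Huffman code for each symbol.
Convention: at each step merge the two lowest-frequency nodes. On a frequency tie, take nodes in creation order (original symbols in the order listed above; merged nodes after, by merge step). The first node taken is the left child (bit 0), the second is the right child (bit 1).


Huffman tree construction:
Step 1: Merge E(1) + H(7) = 8
Step 2: Merge (E+H)(8) + J(16) = 24
Step 3: Merge D(20) + B(22) = 42
Step 4: Merge ((E+H)+J)(24) + (D+B)(42) = 66
Read each symbol's code off the tree from the root (left child = 0, right child = 1).

Codes:
  D: 10 (length 2)
  H: 001 (length 3)
  J: 01 (length 2)
  B: 11 (length 2)
  E: 000 (length 3)
Average code length: 140/66 = 2.1212 bits/symbol


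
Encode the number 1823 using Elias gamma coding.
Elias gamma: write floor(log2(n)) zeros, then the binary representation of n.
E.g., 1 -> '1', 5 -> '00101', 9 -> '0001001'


num_bits = floor(log2(1823)) + 1 = 11
leading_zeros = num_bits - 1 = 10
binary(1823) = 11100011111

Elias gamma(1823) = '0000000000' + '11100011111' = 000000000011100011111 (21 bits)


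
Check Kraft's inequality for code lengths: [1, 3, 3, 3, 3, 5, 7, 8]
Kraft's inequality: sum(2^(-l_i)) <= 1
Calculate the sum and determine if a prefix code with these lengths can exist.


Sum = 2^(-1) + 2^(-3) + 2^(-3) + 2^(-3) + 2^(-3) + 2^(-5) + 2^(-7) + 2^(-8)
    = 0.5 + 0.125 + 0.125 + 0.125 + 0.125 + 0.03125 + 0.0078125 + 0.00390625
    = 267/256 = 1.04296875
Since 1.04296875 > 1, Kraft's inequality is NOT satisfied.
A prefix code with these lengths CANNOT exist.

Kraft sum = 1.04296875. Not satisfied.
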